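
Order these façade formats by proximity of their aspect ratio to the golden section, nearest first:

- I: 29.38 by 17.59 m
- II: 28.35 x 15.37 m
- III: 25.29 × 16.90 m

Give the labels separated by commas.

I, III, II

I: 29.38/17.59 ≈ 1.670 → |1.670 − 1.618| = 0.052
II: 28.35/15.37 ≈ 1.845 → |1.845 − 1.618| = 0.227
III: 25.29/16.90 ≈ 1.496 → |1.496 − 1.618| = 0.122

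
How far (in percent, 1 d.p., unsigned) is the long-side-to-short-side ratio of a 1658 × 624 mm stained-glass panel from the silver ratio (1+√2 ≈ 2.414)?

10.1%

Ratio = 1658 / 624 ≈ 2.6571.
Ideal silver ratio ≈ 2.4142. |2.6571 − 2.4142| / 2.4142 ≈ 10.06% → 10.1%.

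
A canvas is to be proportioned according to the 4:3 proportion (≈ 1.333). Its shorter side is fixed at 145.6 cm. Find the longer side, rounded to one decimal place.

194.1 cm

4:3 ≈ 1.33333.
Longer side = 145.6 × 1.33333 ≈ 194.133 → 194.1 cm.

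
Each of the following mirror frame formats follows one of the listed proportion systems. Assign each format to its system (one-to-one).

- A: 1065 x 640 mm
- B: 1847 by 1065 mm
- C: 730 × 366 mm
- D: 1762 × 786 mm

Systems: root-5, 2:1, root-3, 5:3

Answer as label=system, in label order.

Ratios: A ≈ 1.664; B ≈ 1.734; C ≈ 1.995; D ≈ 2.242.
Targets: root-5 ≈ 2.236; 2:1 ≈ 2.000; root-3 ≈ 1.732; 5:3 ≈ 1.667.

A=5:3, B=root-3, C=2:1, D=root-5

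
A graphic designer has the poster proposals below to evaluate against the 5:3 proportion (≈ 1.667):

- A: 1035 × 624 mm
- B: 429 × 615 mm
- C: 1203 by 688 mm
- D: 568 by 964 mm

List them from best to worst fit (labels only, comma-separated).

Ratios: A = 1035 / 624 ≈ 1.659; B = 615 / 429 ≈ 1.434; C = 1203 / 688 ≈ 1.749; D = 964 / 568 ≈ 1.697.
|Δ from 1.667|: A 0.008; B 0.233; C 0.082; D 0.030.

A, D, C, B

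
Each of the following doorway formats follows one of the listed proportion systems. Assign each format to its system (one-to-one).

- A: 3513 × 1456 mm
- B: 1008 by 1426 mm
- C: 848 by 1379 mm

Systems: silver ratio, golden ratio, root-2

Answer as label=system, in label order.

A = 3513/1456 ≈ 2.413 → silver ratio (2.414)
B = 1426/1008 ≈ 1.415 → root-2 (1.414)
C = 1379/848 ≈ 1.626 → golden ratio (1.618)

A=silver ratio, B=root-2, C=golden ratio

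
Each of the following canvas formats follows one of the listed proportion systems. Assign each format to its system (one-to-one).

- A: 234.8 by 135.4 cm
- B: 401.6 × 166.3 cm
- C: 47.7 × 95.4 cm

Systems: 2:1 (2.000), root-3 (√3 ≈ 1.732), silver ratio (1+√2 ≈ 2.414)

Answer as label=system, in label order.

A = 234.8/135.4 ≈ 1.734 → root-3 (1.732)
B = 401.6/166.3 ≈ 2.415 → silver ratio (2.414)
C = 95.4/47.7 ≈ 2.000 → 2:1 (2.000)

A=root-3, B=silver ratio, C=2:1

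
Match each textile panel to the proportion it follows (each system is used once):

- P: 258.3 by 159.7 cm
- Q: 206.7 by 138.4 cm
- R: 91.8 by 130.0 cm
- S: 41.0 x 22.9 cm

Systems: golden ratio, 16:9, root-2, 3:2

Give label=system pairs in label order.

P=golden ratio, Q=3:2, R=root-2, S=16:9

P = 258.3/159.7 ≈ 1.617 → golden ratio (1.618)
Q = 206.7/138.4 ≈ 1.493 → 3:2 (1.500)
R = 130.0/91.8 ≈ 1.416 → root-2 (1.414)
S = 41.0/22.9 ≈ 1.790 → 16:9 (1.778)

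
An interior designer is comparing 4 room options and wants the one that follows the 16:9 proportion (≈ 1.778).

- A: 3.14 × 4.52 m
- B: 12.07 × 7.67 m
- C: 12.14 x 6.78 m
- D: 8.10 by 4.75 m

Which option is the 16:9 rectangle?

Target 16:9 ≈ 1.778.
A: 1.439 (Δ0.339)  B: 1.574 (Δ0.204)  C: 1.791 (Δ0.013)  D: 1.705 (Δ0.073)

C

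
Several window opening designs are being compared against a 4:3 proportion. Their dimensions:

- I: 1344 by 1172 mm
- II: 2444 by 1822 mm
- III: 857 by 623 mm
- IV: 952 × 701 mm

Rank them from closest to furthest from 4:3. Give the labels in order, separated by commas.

I: 1344/1172 ≈ 1.147 → |1.147 − 1.333| = 0.186
II: 2444/1822 ≈ 1.341 → |1.341 − 1.333| = 0.008
III: 857/623 ≈ 1.376 → |1.376 − 1.333| = 0.043
IV: 952/701 ≈ 1.358 → |1.358 − 1.333| = 0.025

II, IV, III, I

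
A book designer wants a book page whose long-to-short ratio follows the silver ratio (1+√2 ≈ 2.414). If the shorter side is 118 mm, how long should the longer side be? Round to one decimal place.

284.9 mm

silver ratio ≈ 2.41421.
Longer side = 118 × 2.41421 ≈ 284.877 → 284.9 mm.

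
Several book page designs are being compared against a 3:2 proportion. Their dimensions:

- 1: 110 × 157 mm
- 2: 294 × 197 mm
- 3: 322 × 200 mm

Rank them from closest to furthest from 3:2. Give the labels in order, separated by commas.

1: 157/110 ≈ 1.427 → |1.427 − 1.500| = 0.073
2: 294/197 ≈ 1.492 → |1.492 − 1.500| = 0.008
3: 322/200 ≈ 1.610 → |1.610 − 1.500| = 0.110

2, 1, 3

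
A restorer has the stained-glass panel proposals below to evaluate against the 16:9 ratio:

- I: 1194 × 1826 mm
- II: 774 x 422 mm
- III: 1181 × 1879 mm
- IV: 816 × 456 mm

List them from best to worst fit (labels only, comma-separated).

Ratios: I = 1826 / 1194 ≈ 1.529; II = 774 / 422 ≈ 1.834; III = 1879 / 1181 ≈ 1.591; IV = 816 / 456 ≈ 1.789.
|Δ from 1.778|: I 0.249; II 0.056; III 0.187; IV 0.011.

IV, II, III, I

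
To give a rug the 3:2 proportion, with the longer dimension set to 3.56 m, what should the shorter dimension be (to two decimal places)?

2.37 m

3:2 = 1.50000.
Shorter side = 3.56 ÷ 1.50000 ≈ 2.3733 → 2.37 m.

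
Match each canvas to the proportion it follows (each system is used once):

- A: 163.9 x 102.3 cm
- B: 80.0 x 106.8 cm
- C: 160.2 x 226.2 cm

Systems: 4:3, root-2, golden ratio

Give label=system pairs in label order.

A=golden ratio, B=4:3, C=root-2

A = 163.9/102.3 ≈ 1.602 → golden ratio (1.618)
B = 106.8/80.0 ≈ 1.335 → 4:3 (1.333)
C = 226.2/160.2 ≈ 1.412 → root-2 (1.414)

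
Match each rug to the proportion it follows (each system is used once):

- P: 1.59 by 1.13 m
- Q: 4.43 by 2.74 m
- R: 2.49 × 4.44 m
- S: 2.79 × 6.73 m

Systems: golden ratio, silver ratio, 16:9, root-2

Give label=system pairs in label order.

Ratios: P ≈ 1.407; Q ≈ 1.617; R ≈ 1.783; S ≈ 2.412.
Targets: golden ratio ≈ 1.618; silver ratio ≈ 2.414; 16:9 ≈ 1.778; root-2 ≈ 1.414.

P=root-2, Q=golden ratio, R=16:9, S=silver ratio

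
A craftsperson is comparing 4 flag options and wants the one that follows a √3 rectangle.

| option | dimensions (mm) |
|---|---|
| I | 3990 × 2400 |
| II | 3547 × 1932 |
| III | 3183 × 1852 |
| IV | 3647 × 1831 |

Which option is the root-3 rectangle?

III

Target root-3 ≈ 1.732.
I: 1.663 (Δ0.069)  II: 1.836 (Δ0.104)  III: 1.719 (Δ0.013)  IV: 1.992 (Δ0.260)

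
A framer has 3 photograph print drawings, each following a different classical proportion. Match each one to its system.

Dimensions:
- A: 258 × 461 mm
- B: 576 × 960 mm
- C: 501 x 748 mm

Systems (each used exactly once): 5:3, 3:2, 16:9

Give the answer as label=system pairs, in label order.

Ratios: A ≈ 1.787; B ≈ 1.667; C ≈ 1.493.
Targets: 5:3 ≈ 1.667; 3:2 ≈ 1.500; 16:9 ≈ 1.778.

A=16:9, B=5:3, C=3:2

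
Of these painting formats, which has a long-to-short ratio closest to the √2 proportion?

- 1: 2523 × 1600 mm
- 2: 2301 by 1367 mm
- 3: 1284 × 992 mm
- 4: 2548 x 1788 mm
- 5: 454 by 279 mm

Target root-2 ≈ 1.414.
1: 1.577 (Δ0.163)  2: 1.683 (Δ0.269)  3: 1.294 (Δ0.120)  4: 1.425 (Δ0.011)  5: 1.627 (Δ0.213)

4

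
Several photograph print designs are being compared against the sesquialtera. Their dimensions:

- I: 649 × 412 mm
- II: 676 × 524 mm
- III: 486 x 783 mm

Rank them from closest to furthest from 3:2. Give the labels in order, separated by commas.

Ratios: I = 649 / 412 ≈ 1.575; II = 676 / 524 ≈ 1.290; III = 783 / 486 ≈ 1.611.
|Δ from 1.500|: I 0.075; II 0.210; III 0.111.

I, III, II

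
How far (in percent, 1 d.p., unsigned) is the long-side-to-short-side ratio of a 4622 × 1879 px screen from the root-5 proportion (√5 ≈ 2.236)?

Ratio = 4622 / 1879 ≈ 2.4598.
Ideal root-5 ≈ 2.2361. |2.4598 − 2.2361| / 2.2361 ≈ 10.00% → 10.0%.

10.0%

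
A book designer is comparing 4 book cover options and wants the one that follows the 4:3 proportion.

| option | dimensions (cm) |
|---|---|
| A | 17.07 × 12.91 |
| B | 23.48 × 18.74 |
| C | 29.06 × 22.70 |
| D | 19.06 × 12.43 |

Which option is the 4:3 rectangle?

A

Target 4:3 ≈ 1.333.
A: 1.322 (Δ0.011)  B: 1.253 (Δ0.080)  C: 1.280 (Δ0.053)  D: 1.533 (Δ0.200)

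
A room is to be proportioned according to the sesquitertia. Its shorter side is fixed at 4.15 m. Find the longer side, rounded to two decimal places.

4:3 ≈ 1.33333.
Longer side = 4.15 × 1.33333 ≈ 5.5333 → 5.53 m.

5.53 m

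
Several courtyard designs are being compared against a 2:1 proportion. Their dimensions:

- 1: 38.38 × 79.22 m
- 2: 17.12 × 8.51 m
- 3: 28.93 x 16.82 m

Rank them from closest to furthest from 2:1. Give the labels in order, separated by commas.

1: 79.22/38.38 ≈ 2.064 → |2.064 − 2.000| = 0.064
2: 17.12/8.51 ≈ 2.012 → |2.012 − 2.000| = 0.012
3: 28.93/16.82 ≈ 1.720 → |1.720 − 2.000| = 0.280

2, 1, 3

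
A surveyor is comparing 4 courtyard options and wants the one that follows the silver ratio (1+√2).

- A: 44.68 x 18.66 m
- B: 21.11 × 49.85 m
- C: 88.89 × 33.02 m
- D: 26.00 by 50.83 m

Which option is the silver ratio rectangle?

A

Ratios (long/short): A ≈ 2.394; B ≈ 2.361; C ≈ 2.692; D ≈ 1.955.
silver ratio ≈ 2.414; option A is nearest (Δ 0.020).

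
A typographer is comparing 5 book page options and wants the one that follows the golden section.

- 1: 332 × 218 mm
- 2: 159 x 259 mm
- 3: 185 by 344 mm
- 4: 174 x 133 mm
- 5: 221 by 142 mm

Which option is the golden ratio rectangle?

2

Ratios (long/short): 1 ≈ 1.523; 2 ≈ 1.629; 3 ≈ 1.859; 4 ≈ 1.308; 5 ≈ 1.556.
golden ratio ≈ 1.618; option 2 is nearest (Δ 0.011).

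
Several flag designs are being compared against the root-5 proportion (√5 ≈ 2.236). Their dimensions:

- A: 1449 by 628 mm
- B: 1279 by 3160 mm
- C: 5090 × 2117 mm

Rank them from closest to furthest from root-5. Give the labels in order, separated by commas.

Ratios: A = 1449 / 628 ≈ 2.307; B = 3160 / 1279 ≈ 2.471; C = 5090 / 2117 ≈ 2.404.
|Δ from 2.236|: A 0.071; B 0.235; C 0.168.

A, C, B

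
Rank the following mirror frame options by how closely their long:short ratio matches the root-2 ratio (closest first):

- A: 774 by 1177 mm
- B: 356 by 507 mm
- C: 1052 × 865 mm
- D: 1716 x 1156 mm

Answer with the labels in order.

A: 1177/774 ≈ 1.521 → |1.521 − 1.414| = 0.107
B: 507/356 ≈ 1.424 → |1.424 − 1.414| = 0.010
C: 1052/865 ≈ 1.216 → |1.216 − 1.414| = 0.198
D: 1716/1156 ≈ 1.484 → |1.484 − 1.414| = 0.070

B, D, A, C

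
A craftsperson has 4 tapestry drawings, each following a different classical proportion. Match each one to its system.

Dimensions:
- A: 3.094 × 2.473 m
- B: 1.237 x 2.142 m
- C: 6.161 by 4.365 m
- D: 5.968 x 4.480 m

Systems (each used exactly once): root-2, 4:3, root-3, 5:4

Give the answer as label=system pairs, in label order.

A=5:4, B=root-3, C=root-2, D=4:3

A = 3.094/2.473 ≈ 1.251 → 5:4 (1.250)
B = 2.142/1.237 ≈ 1.732 → root-3 (1.732)
C = 6.161/4.365 ≈ 1.411 → root-2 (1.414)
D = 5.968/4.480 ≈ 1.332 → 4:3 (1.333)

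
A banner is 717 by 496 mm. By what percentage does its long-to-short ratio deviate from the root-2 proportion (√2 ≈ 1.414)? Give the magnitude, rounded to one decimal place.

2.2%

Ratio = 717 / 496 ≈ 1.4456.
Ideal root-2 ≈ 1.4142. |1.4456 − 1.4142| / 1.4142 ≈ 2.22% → 2.2%.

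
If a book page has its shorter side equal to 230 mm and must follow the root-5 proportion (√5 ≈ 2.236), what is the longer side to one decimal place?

root-5 ≈ 2.23607.
Longer side = 230 × 2.23607 ≈ 514.296 → 514.3 mm.

514.3 mm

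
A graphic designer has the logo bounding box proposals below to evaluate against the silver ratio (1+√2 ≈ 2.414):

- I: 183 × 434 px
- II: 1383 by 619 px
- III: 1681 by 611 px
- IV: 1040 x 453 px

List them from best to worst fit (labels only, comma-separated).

I: 434/183 ≈ 2.372 → |2.372 − 2.414| = 0.042
II: 1383/619 ≈ 2.234 → |2.234 − 2.414| = 0.180
III: 1681/611 ≈ 2.751 → |2.751 − 2.414| = 0.337
IV: 1040/453 ≈ 2.296 → |2.296 − 2.414| = 0.118

I, IV, II, III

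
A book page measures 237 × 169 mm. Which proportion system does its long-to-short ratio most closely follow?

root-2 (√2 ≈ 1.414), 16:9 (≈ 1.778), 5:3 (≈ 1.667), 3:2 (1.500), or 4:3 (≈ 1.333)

root-2

237/169 ≈ 1.402. Nearest candidates are root-2 (1.414, off by 0.012) and 4:3 (1.333, off by 0.069).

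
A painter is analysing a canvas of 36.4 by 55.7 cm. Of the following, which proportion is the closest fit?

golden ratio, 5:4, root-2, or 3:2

3:2

55.7/36.4 ≈ 1.530. Nearest candidates are 3:2 (1.500, off by 0.030) and golden ratio (1.618, off by 0.088).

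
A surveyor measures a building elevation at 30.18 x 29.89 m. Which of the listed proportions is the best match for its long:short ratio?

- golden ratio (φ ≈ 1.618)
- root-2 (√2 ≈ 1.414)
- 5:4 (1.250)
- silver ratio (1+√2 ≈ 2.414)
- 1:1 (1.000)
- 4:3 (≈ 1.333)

30.18/29.89 ≈ 1.010. Nearest candidates are 1:1 (1.000, off by 0.010) and 5:4 (1.250, off by 0.240).

1:1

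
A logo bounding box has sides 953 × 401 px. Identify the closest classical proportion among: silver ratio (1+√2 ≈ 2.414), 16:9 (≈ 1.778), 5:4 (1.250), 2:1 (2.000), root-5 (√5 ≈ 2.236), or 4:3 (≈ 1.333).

silver ratio

953/401 ≈ 2.377. Nearest candidates are silver ratio (2.414, off by 0.037) and root-5 (2.236, off by 0.141).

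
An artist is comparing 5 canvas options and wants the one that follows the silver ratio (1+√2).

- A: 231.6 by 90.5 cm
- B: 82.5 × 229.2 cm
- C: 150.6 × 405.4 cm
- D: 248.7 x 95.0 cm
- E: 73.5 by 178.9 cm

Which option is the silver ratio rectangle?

E

Target silver ratio ≈ 2.414.
A: 2.559 (Δ0.145)  B: 2.778 (Δ0.364)  C: 2.692 (Δ0.278)  D: 2.618 (Δ0.204)  E: 2.434 (Δ0.020)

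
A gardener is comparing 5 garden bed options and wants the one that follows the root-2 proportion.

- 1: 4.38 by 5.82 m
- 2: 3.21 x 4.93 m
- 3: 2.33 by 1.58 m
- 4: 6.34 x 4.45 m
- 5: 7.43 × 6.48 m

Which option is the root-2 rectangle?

4

Target root-2 ≈ 1.414.
1: 1.329 (Δ0.085)  2: 1.536 (Δ0.122)  3: 1.475 (Δ0.061)  4: 1.425 (Δ0.011)  5: 1.147 (Δ0.267)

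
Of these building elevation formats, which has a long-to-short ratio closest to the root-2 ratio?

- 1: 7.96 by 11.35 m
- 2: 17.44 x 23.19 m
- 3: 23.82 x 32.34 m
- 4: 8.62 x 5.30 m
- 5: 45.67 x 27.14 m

1

Target root-2 ≈ 1.414.
1: 1.426 (Δ0.012)  2: 1.330 (Δ0.084)  3: 1.358 (Δ0.056)  4: 1.626 (Δ0.212)  5: 1.683 (Δ0.269)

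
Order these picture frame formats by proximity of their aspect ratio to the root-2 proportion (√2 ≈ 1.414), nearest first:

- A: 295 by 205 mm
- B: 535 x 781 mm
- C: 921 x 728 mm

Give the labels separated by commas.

A, B, C

A: 295/205 ≈ 1.439 → |1.439 − 1.414| = 0.025
B: 781/535 ≈ 1.460 → |1.460 − 1.414| = 0.046
C: 921/728 ≈ 1.265 → |1.265 − 1.414| = 0.149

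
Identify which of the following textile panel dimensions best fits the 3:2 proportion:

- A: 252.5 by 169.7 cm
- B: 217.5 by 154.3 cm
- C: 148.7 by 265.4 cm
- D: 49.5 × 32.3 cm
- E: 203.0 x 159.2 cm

A

Ratios (long/short): A ≈ 1.488; B ≈ 1.410; C ≈ 1.785; D ≈ 1.533; E ≈ 1.275.
3:2 ≈ 1.500; option A is nearest (Δ 0.012).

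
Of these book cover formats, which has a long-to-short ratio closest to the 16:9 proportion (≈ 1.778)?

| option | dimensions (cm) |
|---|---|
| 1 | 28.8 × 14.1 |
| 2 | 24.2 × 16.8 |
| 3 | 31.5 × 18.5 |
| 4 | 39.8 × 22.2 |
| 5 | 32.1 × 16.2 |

Ratios (long/short): 1 ≈ 2.043; 2 ≈ 1.440; 3 ≈ 1.703; 4 ≈ 1.793; 5 ≈ 1.981.
16:9 ≈ 1.778; option 4 is nearest (Δ 0.015).

4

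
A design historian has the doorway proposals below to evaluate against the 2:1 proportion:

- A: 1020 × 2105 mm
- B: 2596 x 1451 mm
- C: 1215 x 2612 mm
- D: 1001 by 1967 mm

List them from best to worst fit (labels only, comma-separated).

A: 2105/1020 ≈ 2.064 → |2.064 − 2.000| = 0.064
B: 2596/1451 ≈ 1.789 → |1.789 − 2.000| = 0.211
C: 2612/1215 ≈ 2.150 → |2.150 − 2.000| = 0.150
D: 1967/1001 ≈ 1.965 → |1.965 − 2.000| = 0.035

D, A, C, B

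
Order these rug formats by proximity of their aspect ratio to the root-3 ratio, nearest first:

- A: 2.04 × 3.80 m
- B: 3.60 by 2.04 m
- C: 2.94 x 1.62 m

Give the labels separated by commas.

A: 3.80/2.04 ≈ 1.863 → |1.863 − 1.732| = 0.131
B: 3.60/2.04 ≈ 1.765 → |1.765 − 1.732| = 0.033
C: 2.94/1.62 ≈ 1.815 → |1.815 − 1.732| = 0.083

B, C, A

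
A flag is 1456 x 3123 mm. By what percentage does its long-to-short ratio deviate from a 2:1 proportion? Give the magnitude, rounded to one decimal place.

Ratio = 3123 / 1456 ≈ 2.1449.
Ideal 2:1 = 2.0000. |2.1449 − 2.0000| / 2.0000 ≈ 7.24% → 7.2%.

7.2%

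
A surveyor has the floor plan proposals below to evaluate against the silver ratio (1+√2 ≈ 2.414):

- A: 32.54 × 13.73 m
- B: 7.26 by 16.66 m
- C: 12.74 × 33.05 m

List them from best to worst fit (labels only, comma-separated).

Ratios: A = 32.54 / 13.73 ≈ 2.370; B = 16.66 / 7.26 ≈ 2.295; C = 33.05 / 12.74 ≈ 2.594.
|Δ from 2.414|: A 0.044; B 0.119; C 0.180.

A, B, C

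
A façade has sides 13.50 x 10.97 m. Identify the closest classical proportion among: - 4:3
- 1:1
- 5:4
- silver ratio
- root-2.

13.50/10.97 ≈ 1.231. Nearest candidates are 5:4 (1.250, off by 0.019) and 4:3 (1.333, off by 0.102).

5:4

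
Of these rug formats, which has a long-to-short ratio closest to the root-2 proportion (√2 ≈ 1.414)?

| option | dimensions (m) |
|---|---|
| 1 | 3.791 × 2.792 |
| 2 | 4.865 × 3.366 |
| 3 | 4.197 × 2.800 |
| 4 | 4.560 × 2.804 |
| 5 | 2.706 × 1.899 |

5

Ratios (long/short): 1 ≈ 1.358; 2 ≈ 1.445; 3 ≈ 1.499; 4 ≈ 1.626; 5 ≈ 1.425.
root-2 ≈ 1.414; option 5 is nearest (Δ 0.011).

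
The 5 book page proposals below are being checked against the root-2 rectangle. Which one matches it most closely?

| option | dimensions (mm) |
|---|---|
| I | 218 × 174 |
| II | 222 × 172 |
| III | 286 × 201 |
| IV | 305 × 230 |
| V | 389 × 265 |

Ratios (long/short): I ≈ 1.253; II ≈ 1.291; III ≈ 1.423; IV ≈ 1.326; V ≈ 1.468.
root-2 ≈ 1.414; option III is nearest (Δ 0.009).

III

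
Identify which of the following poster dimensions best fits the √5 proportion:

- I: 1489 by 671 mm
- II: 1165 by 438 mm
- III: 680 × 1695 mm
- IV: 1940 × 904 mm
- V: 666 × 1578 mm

I

Target root-5 ≈ 2.236.
I: 2.219 (Δ0.017)  II: 2.660 (Δ0.424)  III: 2.493 (Δ0.257)  IV: 2.146 (Δ0.090)  V: 2.369 (Δ0.133)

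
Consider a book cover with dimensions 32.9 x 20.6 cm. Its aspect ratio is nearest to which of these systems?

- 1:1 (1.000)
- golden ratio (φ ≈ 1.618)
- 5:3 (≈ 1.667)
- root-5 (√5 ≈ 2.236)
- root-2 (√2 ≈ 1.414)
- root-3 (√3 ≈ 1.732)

32.9/20.6 ≈ 1.597. Nearest candidates are golden ratio (1.618, off by 0.021) and 5:3 (1.667, off by 0.070).

golden ratio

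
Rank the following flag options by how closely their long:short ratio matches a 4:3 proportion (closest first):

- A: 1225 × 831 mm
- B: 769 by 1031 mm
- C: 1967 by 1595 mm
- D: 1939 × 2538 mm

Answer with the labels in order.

Ratios: A = 1225 / 831 ≈ 1.474; B = 1031 / 769 ≈ 1.341; C = 1967 / 1595 ≈ 1.233; D = 2538 / 1939 ≈ 1.309.
|Δ from 1.333|: A 0.141; B 0.008; C 0.100; D 0.024.

B, D, C, A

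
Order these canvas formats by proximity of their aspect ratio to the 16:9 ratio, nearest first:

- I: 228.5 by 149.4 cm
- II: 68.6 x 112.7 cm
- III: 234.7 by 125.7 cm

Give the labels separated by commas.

III, II, I

I: 228.5/149.4 ≈ 1.529 → |1.529 − 1.778| = 0.249
II: 112.7/68.6 ≈ 1.643 → |1.643 − 1.778| = 0.135
III: 234.7/125.7 ≈ 1.867 → |1.867 − 1.778| = 0.089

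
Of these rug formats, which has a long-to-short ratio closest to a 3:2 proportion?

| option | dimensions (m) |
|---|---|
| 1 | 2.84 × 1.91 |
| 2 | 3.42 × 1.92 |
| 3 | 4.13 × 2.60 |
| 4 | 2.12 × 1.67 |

Target 3:2 ≈ 1.500.
1: 1.487 (Δ0.013)  2: 1.781 (Δ0.281)  3: 1.588 (Δ0.088)  4: 1.269 (Δ0.231)

1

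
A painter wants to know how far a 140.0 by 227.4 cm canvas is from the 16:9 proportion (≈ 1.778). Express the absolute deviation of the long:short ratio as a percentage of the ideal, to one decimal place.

8.6%

Ratio = 227.4 / 140.0 ≈ 1.6243.
Ideal 16:9 ≈ 1.7778. |1.6243 − 1.7778| / 1.7778 ≈ 8.63% → 8.6%.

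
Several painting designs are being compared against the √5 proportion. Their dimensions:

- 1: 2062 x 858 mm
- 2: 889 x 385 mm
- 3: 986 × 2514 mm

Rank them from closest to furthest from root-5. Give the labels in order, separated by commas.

2, 1, 3

1: 2062/858 ≈ 2.403 → |2.403 − 2.236| = 0.167
2: 889/385 ≈ 2.309 → |2.309 − 2.236| = 0.073
3: 2514/986 ≈ 2.550 → |2.550 − 2.236| = 0.314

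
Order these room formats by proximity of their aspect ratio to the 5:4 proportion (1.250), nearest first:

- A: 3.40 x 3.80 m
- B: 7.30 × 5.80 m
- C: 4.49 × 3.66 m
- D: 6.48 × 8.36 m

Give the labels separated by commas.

Ratios: A = 3.80 / 3.40 ≈ 1.118; B = 7.30 / 5.80 ≈ 1.259; C = 4.49 / 3.66 ≈ 1.227; D = 8.36 / 6.48 ≈ 1.290.
|Δ from 1.250|: A 0.132; B 0.009; C 0.023; D 0.040.

B, C, D, A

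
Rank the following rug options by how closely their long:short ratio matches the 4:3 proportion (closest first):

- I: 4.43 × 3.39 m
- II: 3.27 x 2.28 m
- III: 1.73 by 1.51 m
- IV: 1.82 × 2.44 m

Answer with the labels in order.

IV, I, II, III

I: 4.43/3.39 ≈ 1.307 → |1.307 − 1.333| = 0.026
II: 3.27/2.28 ≈ 1.434 → |1.434 − 1.333| = 0.101
III: 1.73/1.51 ≈ 1.146 → |1.146 − 1.333| = 0.187
IV: 2.44/1.82 ≈ 1.341 → |1.341 − 1.333| = 0.008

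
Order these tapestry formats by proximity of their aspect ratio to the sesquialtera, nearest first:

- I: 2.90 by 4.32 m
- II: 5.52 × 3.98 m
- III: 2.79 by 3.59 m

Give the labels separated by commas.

I: 4.32/2.90 ≈ 1.490 → |1.490 − 1.500| = 0.010
II: 5.52/3.98 ≈ 1.387 → |1.387 − 1.500| = 0.113
III: 3.59/2.79 ≈ 1.287 → |1.287 − 1.500| = 0.213

I, II, III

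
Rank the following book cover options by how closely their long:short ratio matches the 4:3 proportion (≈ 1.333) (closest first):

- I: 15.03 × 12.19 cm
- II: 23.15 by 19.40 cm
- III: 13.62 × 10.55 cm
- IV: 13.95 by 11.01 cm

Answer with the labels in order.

III, IV, I, II

Ratios: I = 15.03 / 12.19 ≈ 1.233; II = 23.15 / 19.40 ≈ 1.193; III = 13.62 / 10.55 ≈ 1.291; IV = 13.95 / 11.01 ≈ 1.267.
|Δ from 1.333|: I 0.100; II 0.140; III 0.042; IV 0.066.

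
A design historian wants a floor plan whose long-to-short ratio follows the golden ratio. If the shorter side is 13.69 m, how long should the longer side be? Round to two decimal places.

golden ratio ≈ 1.61803.
Longer side = 13.69 × 1.61803 ≈ 22.1508 → 22.15 m.

22.15 m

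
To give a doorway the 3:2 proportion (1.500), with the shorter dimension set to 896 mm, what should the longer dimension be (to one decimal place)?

3:2 = 1.50000.
Longer side = 896 × 1.50000 ≈ 1344.000 → 1344.0 mm.

1344.0 mm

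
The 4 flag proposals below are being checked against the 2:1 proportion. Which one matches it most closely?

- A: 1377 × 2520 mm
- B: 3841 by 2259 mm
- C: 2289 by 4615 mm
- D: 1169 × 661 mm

C

Target 2:1 ≈ 2.000.
A: 1.830 (Δ0.170)  B: 1.700 (Δ0.300)  C: 2.016 (Δ0.016)  D: 1.769 (Δ0.231)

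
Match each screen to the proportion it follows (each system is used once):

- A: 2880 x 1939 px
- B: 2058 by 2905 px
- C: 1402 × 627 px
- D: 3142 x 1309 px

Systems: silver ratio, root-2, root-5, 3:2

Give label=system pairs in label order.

Ratios: A ≈ 1.485; B ≈ 1.412; C ≈ 2.236; D ≈ 2.400.
Targets: silver ratio ≈ 2.414; root-2 ≈ 1.414; root-5 ≈ 2.236; 3:2 ≈ 1.500.

A=3:2, B=root-2, C=root-5, D=silver ratio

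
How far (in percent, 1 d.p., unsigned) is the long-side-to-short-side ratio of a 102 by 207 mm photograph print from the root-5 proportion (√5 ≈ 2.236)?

Ratio = 207 / 102 ≈ 2.0294.
Ideal root-5 ≈ 2.2361. |2.0294 − 2.2361| / 2.2361 ≈ 9.24% → 9.2%.

9.2%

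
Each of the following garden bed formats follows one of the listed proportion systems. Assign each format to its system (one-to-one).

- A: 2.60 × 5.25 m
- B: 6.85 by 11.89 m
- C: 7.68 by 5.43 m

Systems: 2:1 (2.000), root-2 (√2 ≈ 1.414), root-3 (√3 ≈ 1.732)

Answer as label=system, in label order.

Ratios: A ≈ 2.019; B ≈ 1.736; C ≈ 1.414.
Targets: 2:1 ≈ 2.000; root-2 ≈ 1.414; root-3 ≈ 1.732.

A=2:1, B=root-3, C=root-2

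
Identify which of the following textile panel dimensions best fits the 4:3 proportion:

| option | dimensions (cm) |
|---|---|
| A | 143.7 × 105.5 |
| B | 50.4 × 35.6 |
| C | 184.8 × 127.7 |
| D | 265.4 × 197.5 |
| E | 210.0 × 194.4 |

Target 4:3 ≈ 1.333.
A: 1.362 (Δ0.029)  B: 1.416 (Δ0.083)  C: 1.447 (Δ0.114)  D: 1.344 (Δ0.011)  E: 1.080 (Δ0.253)

D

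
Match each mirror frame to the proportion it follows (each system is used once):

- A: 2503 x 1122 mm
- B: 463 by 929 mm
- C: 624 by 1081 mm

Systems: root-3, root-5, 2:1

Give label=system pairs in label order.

Ratios: A ≈ 2.231; B ≈ 2.006; C ≈ 1.732.
Targets: root-3 ≈ 1.732; root-5 ≈ 2.236; 2:1 ≈ 2.000.

A=root-5, B=2:1, C=root-3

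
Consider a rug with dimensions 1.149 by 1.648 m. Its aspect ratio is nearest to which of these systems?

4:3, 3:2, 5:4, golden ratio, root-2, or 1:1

1.648/1.149 ≈ 1.434. Nearest candidates are root-2 (1.414, off by 0.020) and 3:2 (1.500, off by 0.066).

root-2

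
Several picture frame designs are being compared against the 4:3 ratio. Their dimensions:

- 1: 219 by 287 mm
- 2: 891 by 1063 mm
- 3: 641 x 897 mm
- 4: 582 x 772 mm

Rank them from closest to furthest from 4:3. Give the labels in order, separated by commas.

4, 1, 3, 2

Ratios: 1 = 287 / 219 ≈ 1.311; 2 = 1063 / 891 ≈ 1.193; 3 = 897 / 641 ≈ 1.399; 4 = 772 / 582 ≈ 1.326.
|Δ from 1.333|: 1 0.022; 2 0.140; 3 0.066; 4 0.007.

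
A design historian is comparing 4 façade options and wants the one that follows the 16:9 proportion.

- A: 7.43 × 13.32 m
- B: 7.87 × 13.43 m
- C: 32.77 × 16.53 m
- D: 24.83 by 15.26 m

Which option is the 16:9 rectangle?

A

Ratios (long/short): A ≈ 1.793; B ≈ 1.706; C ≈ 1.982; D ≈ 1.627.
16:9 ≈ 1.778; option A is nearest (Δ 0.015).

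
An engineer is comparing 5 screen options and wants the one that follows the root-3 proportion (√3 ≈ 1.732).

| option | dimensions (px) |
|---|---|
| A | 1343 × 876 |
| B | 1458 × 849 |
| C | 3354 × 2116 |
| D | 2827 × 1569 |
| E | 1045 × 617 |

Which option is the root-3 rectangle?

Target root-3 ≈ 1.732.
A: 1.533 (Δ0.199)  B: 1.717 (Δ0.015)  C: 1.585 (Δ0.147)  D: 1.802 (Δ0.070)  E: 1.694 (Δ0.038)

B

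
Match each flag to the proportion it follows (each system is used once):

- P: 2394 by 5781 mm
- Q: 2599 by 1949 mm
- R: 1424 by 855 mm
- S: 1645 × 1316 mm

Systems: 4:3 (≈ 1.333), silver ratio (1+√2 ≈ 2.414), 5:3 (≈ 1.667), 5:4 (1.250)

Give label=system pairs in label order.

Ratios: P ≈ 2.415; Q ≈ 1.334; R ≈ 1.665; S ≈ 1.250.
Targets: 4:3 ≈ 1.333; silver ratio ≈ 2.414; 5:3 ≈ 1.667; 5:4 ≈ 1.250.

P=silver ratio, Q=4:3, R=5:3, S=5:4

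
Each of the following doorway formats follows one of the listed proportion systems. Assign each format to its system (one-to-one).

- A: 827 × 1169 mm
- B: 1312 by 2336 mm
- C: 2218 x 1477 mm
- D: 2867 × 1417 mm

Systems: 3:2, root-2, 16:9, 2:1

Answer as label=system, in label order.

Ratios: A ≈ 1.414; B ≈ 1.780; C ≈ 1.502; D ≈ 2.023.
Targets: 3:2 ≈ 1.500; root-2 ≈ 1.414; 16:9 ≈ 1.778; 2:1 ≈ 2.000.

A=root-2, B=16:9, C=3:2, D=2:1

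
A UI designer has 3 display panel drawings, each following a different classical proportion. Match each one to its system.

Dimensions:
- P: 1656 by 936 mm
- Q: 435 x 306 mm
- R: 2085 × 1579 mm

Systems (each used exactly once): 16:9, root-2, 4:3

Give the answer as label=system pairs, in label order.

P=16:9, Q=root-2, R=4:3

Ratios: P ≈ 1.769; Q ≈ 1.422; R ≈ 1.320.
Targets: 16:9 ≈ 1.778; root-2 ≈ 1.414; 4:3 ≈ 1.333.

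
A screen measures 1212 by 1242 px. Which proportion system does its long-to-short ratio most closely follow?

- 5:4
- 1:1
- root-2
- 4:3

1:1

Ratio = 1242 / 1212 ≈ 1.025.
Distances: 5:4 1.250 (Δ 0.225); 1:1 1.000 (Δ 0.025); root-2 1.414 (Δ 0.389); 4:3 1.333 (Δ 0.308).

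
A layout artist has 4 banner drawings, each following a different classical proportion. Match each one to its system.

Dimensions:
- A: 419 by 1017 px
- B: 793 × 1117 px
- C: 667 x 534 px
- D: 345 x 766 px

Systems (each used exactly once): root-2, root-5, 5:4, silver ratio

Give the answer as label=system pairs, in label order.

Ratios: A ≈ 2.427; B ≈ 1.409; C ≈ 1.249; D ≈ 2.220.
Targets: root-2 ≈ 1.414; root-5 ≈ 2.236; 5:4 ≈ 1.250; silver ratio ≈ 2.414.

A=silver ratio, B=root-2, C=5:4, D=root-5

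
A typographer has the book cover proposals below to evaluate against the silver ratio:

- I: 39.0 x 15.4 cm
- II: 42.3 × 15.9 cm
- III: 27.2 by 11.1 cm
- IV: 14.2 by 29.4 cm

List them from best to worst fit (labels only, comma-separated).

Ratios: I = 39.0 / 15.4 ≈ 2.532; II = 42.3 / 15.9 ≈ 2.660; III = 27.2 / 11.1 ≈ 2.450; IV = 29.4 / 14.2 ≈ 2.070.
|Δ from 2.414|: I 0.118; II 0.246; III 0.036; IV 0.344.

III, I, II, IV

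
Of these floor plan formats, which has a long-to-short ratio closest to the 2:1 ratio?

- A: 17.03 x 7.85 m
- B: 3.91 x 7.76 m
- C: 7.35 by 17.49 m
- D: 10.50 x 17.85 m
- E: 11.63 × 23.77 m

B

Target 2:1 ≈ 2.000.
A: 2.169 (Δ0.169)  B: 1.985 (Δ0.015)  C: 2.380 (Δ0.380)  D: 1.700 (Δ0.300)  E: 2.044 (Δ0.044)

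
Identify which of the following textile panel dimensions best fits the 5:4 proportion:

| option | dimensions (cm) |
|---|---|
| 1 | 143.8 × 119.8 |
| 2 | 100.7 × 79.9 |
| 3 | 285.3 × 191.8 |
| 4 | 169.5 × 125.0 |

Ratios (long/short): 1 ≈ 1.200; 2 ≈ 1.260; 3 ≈ 1.487; 4 ≈ 1.356.
5:4 ≈ 1.250; option 2 is nearest (Δ 0.010).

2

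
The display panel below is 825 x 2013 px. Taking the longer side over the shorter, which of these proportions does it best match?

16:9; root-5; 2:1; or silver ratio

2013/825 ≈ 2.440. Nearest candidates are silver ratio (2.414, off by 0.026) and root-5 (2.236, off by 0.204).

silver ratio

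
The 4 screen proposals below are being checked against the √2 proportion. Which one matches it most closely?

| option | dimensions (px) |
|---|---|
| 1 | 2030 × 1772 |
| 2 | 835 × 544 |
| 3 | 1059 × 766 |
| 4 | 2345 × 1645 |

Ratios (long/short): 1 ≈ 1.146; 2 ≈ 1.535; 3 ≈ 1.383; 4 ≈ 1.426.
root-2 ≈ 1.414; option 4 is nearest (Δ 0.012).

4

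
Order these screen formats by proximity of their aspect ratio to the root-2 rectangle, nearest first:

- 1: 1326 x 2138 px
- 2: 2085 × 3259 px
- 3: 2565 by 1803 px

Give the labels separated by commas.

3, 2, 1

Ratios: 1 = 2138 / 1326 ≈ 1.612; 2 = 3259 / 2085 ≈ 1.563; 3 = 2565 / 1803 ≈ 1.423.
|Δ from 1.414|: 1 0.198; 2 0.149; 3 0.009.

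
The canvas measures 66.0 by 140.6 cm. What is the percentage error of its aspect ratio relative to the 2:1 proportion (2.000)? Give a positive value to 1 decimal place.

Ratio = 140.6 / 66.0 ≈ 2.1303.
Ideal 2:1 = 2.0000. |2.1303 − 2.0000| / 2.0000 ≈ 6.52% → 6.5%.

6.5%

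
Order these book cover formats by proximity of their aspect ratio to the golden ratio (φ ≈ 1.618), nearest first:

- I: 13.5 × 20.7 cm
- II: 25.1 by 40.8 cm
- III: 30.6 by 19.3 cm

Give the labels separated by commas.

II, III, I

Ratios: I = 20.7 / 13.5 ≈ 1.533; II = 40.8 / 25.1 ≈ 1.625; III = 30.6 / 19.3 ≈ 1.585.
|Δ from 1.618|: I 0.085; II 0.007; III 0.033.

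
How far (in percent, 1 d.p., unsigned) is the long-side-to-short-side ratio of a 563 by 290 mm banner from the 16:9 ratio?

Ratio = 563 / 290 ≈ 1.9414.
Ideal 16:9 ≈ 1.7778. |1.9414 − 1.7778| / 1.7778 ≈ 9.20% → 9.2%.

9.2%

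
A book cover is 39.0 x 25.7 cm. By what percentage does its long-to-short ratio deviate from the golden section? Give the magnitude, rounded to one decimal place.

6.2%

Ratio = 39.0 / 25.7 ≈ 1.5175.
Ideal golden ratio ≈ 1.6180. |1.5175 − 1.6180| / 1.6180 ≈ 6.21% → 6.2%.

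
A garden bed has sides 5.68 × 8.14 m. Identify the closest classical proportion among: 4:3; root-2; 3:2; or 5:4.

8.14/5.68 ≈ 1.433. Nearest candidates are root-2 (1.414, off by 0.019) and 3:2 (1.500, off by 0.067).

root-2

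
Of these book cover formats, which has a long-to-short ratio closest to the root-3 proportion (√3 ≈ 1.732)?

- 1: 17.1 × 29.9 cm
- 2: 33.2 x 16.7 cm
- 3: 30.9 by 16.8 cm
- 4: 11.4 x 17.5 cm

Target root-3 ≈ 1.732.
1: 1.749 (Δ0.017)  2: 1.988 (Δ0.256)  3: 1.839 (Δ0.107)  4: 1.535 (Δ0.197)

1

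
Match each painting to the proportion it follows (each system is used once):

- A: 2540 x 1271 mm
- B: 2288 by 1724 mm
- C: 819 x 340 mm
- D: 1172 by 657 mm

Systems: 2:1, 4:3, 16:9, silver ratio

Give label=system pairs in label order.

A=2:1, B=4:3, C=silver ratio, D=16:9

A = 2540/1271 ≈ 1.998 → 2:1 (2.000)
B = 2288/1724 ≈ 1.327 → 4:3 (1.333)
C = 819/340 ≈ 2.409 → silver ratio (2.414)
D = 1172/657 ≈ 1.784 → 16:9 (1.778)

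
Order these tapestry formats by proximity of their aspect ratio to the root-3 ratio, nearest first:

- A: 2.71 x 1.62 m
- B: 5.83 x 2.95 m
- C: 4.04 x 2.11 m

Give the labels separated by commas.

A: 2.71/1.62 ≈ 1.673 → |1.673 − 1.732| = 0.059
B: 5.83/2.95 ≈ 1.976 → |1.976 − 1.732| = 0.244
C: 4.04/2.11 ≈ 1.915 → |1.915 − 1.732| = 0.183

A, C, B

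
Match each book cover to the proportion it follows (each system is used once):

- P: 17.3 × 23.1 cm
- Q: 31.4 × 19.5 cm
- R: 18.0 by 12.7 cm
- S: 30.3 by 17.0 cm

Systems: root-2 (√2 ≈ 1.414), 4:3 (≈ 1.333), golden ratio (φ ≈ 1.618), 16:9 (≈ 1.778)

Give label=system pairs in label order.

P=4:3, Q=golden ratio, R=root-2, S=16:9

Ratios: P ≈ 1.335; Q ≈ 1.610; R ≈ 1.417; S ≈ 1.782.
Targets: root-2 ≈ 1.414; 4:3 ≈ 1.333; golden ratio ≈ 1.618; 16:9 ≈ 1.778.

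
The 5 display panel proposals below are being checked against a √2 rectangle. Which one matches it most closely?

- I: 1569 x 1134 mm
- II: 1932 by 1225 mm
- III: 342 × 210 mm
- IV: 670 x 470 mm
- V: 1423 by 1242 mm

IV

Target root-2 ≈ 1.414.
I: 1.384 (Δ0.030)  II: 1.577 (Δ0.163)  III: 1.629 (Δ0.215)  IV: 1.426 (Δ0.012)  V: 1.146 (Δ0.268)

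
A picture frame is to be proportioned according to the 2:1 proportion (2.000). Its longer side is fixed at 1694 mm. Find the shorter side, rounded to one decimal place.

847.0 mm

2:1 = 2.00000.
Shorter side = 1694 ÷ 2.00000 ≈ 847.000 → 847.0 mm.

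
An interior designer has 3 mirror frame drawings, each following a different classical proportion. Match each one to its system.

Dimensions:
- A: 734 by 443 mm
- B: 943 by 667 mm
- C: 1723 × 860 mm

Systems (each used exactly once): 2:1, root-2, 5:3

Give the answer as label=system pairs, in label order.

A=5:3, B=root-2, C=2:1

A = 734/443 ≈ 1.657 → 5:3 (1.667)
B = 943/667 ≈ 1.414 → root-2 (1.414)
C = 1723/860 ≈ 2.003 → 2:1 (2.000)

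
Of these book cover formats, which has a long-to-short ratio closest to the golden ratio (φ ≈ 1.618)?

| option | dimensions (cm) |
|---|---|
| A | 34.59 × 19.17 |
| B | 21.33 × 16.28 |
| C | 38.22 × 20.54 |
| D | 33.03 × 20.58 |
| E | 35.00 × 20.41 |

Target golden ratio ≈ 1.618.
A: 1.804 (Δ0.186)  B: 1.310 (Δ0.308)  C: 1.861 (Δ0.243)  D: 1.605 (Δ0.013)  E: 1.715 (Δ0.097)

D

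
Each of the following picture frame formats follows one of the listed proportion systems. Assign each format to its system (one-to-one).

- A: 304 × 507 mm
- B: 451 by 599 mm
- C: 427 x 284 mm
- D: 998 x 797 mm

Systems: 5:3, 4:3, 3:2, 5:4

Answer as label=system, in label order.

A=5:3, B=4:3, C=3:2, D=5:4

Ratios: A ≈ 1.668; B ≈ 1.328; C ≈ 1.504; D ≈ 1.252.
Targets: 5:3 ≈ 1.667; 4:3 ≈ 1.333; 3:2 ≈ 1.500; 5:4 ≈ 1.250.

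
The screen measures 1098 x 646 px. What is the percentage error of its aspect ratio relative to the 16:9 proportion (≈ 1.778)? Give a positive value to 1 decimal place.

Ratio = 1098 / 646 ≈ 1.6997.
Ideal 16:9 ≈ 1.7778. |1.6997 − 1.7778| / 1.7778 ≈ 4.39% → 4.4%.

4.4%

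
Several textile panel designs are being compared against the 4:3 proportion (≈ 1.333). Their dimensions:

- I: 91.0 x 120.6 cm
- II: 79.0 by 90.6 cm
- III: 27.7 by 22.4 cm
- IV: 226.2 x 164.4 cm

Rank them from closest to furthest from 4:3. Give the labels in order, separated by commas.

I, IV, III, II

Ratios: I = 120.6 / 91.0 ≈ 1.325; II = 90.6 / 79.0 ≈ 1.147; III = 27.7 / 22.4 ≈ 1.237; IV = 226.2 / 164.4 ≈ 1.376.
|Δ from 1.333|: I 0.008; II 0.186; III 0.096; IV 0.043.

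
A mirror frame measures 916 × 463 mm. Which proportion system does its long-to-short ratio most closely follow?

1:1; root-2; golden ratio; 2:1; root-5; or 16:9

916/463 ≈ 1.978. Nearest candidates are 2:1 (2.000, off by 0.022) and 16:9 (1.778, off by 0.200).

2:1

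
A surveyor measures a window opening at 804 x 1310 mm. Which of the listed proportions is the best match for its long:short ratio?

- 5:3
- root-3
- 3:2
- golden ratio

1310/804 ≈ 1.629. Nearest candidates are golden ratio (1.618, off by 0.011) and 5:3 (1.667, off by 0.038).

golden ratio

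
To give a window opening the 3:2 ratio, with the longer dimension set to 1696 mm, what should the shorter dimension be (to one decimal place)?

3:2 = 1.50000.
Shorter side = 1696 ÷ 1.50000 ≈ 1130.667 → 1130.7 mm.

1130.7 mm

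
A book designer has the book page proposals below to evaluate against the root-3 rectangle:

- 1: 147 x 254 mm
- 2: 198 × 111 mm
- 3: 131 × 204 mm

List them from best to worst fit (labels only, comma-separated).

1, 2, 3

Ratios: 1 = 254 / 147 ≈ 1.728; 2 = 198 / 111 ≈ 1.784; 3 = 204 / 131 ≈ 1.557.
|Δ from 1.732|: 1 0.004; 2 0.052; 3 0.175.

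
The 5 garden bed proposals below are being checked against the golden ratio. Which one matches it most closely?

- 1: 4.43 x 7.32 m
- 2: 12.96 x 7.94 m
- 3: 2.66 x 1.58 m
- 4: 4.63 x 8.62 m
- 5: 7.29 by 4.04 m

2

Ratios (long/short): 1 ≈ 1.652; 2 ≈ 1.632; 3 ≈ 1.684; 4 ≈ 1.862; 5 ≈ 1.804.
golden ratio ≈ 1.618; option 2 is nearest (Δ 0.014).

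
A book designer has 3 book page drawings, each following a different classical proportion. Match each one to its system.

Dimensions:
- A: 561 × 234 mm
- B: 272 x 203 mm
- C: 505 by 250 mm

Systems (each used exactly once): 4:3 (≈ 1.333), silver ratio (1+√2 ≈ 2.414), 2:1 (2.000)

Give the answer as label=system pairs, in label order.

A=silver ratio, B=4:3, C=2:1

A = 561/234 ≈ 2.397 → silver ratio (2.414)
B = 272/203 ≈ 1.340 → 4:3 (1.333)
C = 505/250 ≈ 2.020 → 2:1 (2.000)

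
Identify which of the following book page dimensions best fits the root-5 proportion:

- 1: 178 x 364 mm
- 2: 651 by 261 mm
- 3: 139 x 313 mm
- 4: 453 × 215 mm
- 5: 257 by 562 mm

3

Ratios (long/short): 1 ≈ 2.045; 2 ≈ 2.494; 3 ≈ 2.252; 4 ≈ 2.107; 5 ≈ 2.187.
root-5 ≈ 2.236; option 3 is nearest (Δ 0.016).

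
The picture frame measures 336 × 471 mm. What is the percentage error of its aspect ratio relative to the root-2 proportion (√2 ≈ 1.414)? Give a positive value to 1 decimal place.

0.9%

Ratio = 471 / 336 ≈ 1.4018.
Ideal root-2 ≈ 1.4142. |1.4018 − 1.4142| / 1.4142 ≈ 0.88% → 0.9%.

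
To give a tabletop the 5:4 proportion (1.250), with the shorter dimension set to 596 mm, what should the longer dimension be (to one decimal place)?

5:4 = 1.25000.
Longer side = 596 × 1.25000 ≈ 745.000 → 745.0 mm.

745.0 mm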